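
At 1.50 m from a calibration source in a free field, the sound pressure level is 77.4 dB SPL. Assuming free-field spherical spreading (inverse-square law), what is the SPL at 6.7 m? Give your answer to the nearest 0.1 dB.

64.4 dB SPL

Inverse-square spreading gives ΔL = −20·log₁₀(d₂/d₁).
ΔL = −20·log₁₀(6.7/1.50) = -13.00 dB, so L₂ = 77.4 + (-13.00) = 64.4 dB SPL.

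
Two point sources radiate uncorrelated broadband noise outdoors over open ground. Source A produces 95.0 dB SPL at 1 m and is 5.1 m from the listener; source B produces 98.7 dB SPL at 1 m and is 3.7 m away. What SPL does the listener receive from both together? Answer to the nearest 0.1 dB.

88.2 dB SPL

At the listener: L_A = 95.0 − 20·log₁₀(5.1) = 80.85 dB; L_B = 98.7 − 20·log₁₀(3.7) = 87.34 dB.
Combined: 10·log₁₀(10^(80.85/10)+10^(87.34/10)) = 88.2 dB SPL.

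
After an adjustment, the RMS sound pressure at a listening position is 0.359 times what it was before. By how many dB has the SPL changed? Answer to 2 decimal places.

-8.90 dB

Sound pressure is an amplitude quantity: ΔL = 20·log₁₀(p₂/p₁).
20·log₁₀(0.359) = -8.90 dB.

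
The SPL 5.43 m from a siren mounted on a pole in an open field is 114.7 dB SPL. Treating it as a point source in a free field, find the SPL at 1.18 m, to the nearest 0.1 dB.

128.0 dB SPL

Free-field point source: level drops by 20·log₁₀ of the distance ratio.
ΔL = −20·log₁₀(1.18/5.43) = 13.26 dB, so L₂ = 114.7 + (13.26) = 128.0 dB SPL.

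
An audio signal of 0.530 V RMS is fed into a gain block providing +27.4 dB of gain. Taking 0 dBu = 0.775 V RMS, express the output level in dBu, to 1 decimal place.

+24.1 dBu

Input level: 20·log₁₀(0.530/0.775) = -3.30 dBu.
Output: -3.30 + 27.4 = +24.1 dBu.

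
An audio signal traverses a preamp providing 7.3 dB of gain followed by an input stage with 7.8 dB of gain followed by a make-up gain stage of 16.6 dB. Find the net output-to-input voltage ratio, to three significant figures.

Net gain = 7.3 + 7.8 + 16.6 = 31.7 dB.
Voltage ratio = 10^(31.7/20) = 38.5.

38.5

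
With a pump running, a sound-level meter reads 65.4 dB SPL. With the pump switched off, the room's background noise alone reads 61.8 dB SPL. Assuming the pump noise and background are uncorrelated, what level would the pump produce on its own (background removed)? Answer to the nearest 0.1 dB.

62.9 dB SPL

Subtract intensities: L_src = 10·log₁₀(10^(L_total/10) − 10^(L_bg/10)).
L_src = 10·log₁₀(10^(65.4/10) − 10^(61.8/10)) = 10·log₁₀(1954000) = 62.9 dB SPL.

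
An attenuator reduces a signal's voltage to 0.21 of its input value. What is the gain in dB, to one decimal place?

-13.6 dB

For a voltage ratio, dB = 20·log₁₀(V₂/V₁).
20·log₁₀(0.21) = -13.6 dB.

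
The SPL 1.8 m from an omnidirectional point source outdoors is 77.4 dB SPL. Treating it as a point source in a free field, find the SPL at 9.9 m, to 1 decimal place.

Inverse-square spreading gives ΔL = −20·log₁₀(d₂/d₁).
ΔL = −20·log₁₀(9.9/1.8) = -14.81 dB, so L₂ = 77.4 + (-14.81) = 62.6 dB SPL.

62.6 dB SPL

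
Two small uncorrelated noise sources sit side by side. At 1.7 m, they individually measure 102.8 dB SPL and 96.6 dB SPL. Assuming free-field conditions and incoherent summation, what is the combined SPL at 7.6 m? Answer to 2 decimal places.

90.73 dB SPL

Combined at 1.7 m: 10·log₁₀(10^(102.8/10)+10^(96.6/10)) = 103.734 dB SPL.
Then apply −20·log₁₀(7.6/1.7) = -13.007 dB → 90.73 dB SPL.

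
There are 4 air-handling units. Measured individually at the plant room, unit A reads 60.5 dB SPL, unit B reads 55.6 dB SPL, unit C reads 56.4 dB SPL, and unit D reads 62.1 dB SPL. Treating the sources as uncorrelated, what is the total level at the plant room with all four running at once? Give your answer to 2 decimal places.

Add the sources as powers (linear), then convert back to dB:
L_total = 10·log₁₀(10^(60.5/10) + 10^(55.6/10) + 10^(56.4/10) + 10^(62.1/10)) = 10·log₁₀(3543000) = 65.49 dB SPL.

65.49 dB SPL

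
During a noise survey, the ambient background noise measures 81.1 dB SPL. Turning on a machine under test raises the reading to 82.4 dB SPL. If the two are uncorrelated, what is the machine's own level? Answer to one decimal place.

76.5 dB SPL

Subtract intensities: L_src = 10·log₁₀(10^(L_total/10) − 10^(L_bg/10)).
L_src = 10·log₁₀(10^(82.4/10) − 10^(81.1/10)) = 10·log₁₀(44960000) = 76.5 dB SPL.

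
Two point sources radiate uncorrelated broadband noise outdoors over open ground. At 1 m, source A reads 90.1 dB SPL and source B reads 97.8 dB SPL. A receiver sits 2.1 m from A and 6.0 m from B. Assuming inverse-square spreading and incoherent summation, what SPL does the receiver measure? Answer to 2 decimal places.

At the listener: L_A = 90.1 − 20·log₁₀(2.1) = 83.656 dB; L_B = 97.8 − 20·log₁₀(6.0) = 82.237 dB.
Combined: 10·log₁₀(10^(83.656/10)+10^(82.237/10)) = 86.01 dB SPL.

86.01 dB SPL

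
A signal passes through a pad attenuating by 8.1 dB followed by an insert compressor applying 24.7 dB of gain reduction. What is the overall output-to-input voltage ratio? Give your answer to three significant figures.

Net gain = (−8.1) + (−24.7) = -32.8 dB.
Voltage ratio = 10^(-32.8/20) = 0.0229.

0.0229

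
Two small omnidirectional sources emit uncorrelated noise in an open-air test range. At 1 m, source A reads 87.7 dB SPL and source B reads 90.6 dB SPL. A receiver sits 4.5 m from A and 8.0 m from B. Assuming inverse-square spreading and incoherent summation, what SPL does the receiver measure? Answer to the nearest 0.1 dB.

At the listener: L_A = 87.7 − 20·log₁₀(4.5) = 74.64 dB; L_B = 90.6 − 20·log₁₀(8.0) = 72.54 dB.
Combined: 10·log₁₀(10^(74.64/10)+10^(72.54/10)) = 76.7 dB SPL.

76.7 dB SPL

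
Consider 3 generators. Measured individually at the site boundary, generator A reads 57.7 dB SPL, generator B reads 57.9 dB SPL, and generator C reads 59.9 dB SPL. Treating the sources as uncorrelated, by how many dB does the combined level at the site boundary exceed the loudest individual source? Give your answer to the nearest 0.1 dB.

Uncorrelated sources add in intensity (power), not in dB.
L_total = 10·log₁₀(10^(57.7/10) + 10^(57.9/10) + 10^(59.9/10)) = 63.39 dB SPL.
Excess over the loudest (59.9 dB): 63.39 − 59.9 = 3.5 dB.

3.5 dB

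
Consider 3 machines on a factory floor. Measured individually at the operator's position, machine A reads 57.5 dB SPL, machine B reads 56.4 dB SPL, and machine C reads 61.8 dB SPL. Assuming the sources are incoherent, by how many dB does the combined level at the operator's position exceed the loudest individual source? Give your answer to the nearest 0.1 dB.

2.2 dB

Add the sources as powers (linear), then convert back to dB:
L_total = 10·log₁₀(10^(57.5/10) + 10^(56.4/10) + 10^(61.8/10)) = 64.00 dB SPL.
Excess over the loudest (61.8 dB): 64.00 − 61.8 = 2.2 dB.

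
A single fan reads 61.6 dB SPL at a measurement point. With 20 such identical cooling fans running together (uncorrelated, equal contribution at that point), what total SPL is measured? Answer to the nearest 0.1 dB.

20 equal incoherent sources raise the level by 10·log₁₀(20) = 13.01 dB.
L_total = 61.6 + 13.01 = 74.6 dB SPL.

74.6 dB SPL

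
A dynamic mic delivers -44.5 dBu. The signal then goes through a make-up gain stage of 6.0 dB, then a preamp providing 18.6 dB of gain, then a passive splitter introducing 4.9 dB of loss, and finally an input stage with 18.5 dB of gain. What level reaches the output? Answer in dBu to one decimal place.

Cascaded gains and losses add directly in dB.
-44.5 + 6.0 + 18.6 − 4.9 + 18.5 = -6.3 dBu.

-6.3 dBu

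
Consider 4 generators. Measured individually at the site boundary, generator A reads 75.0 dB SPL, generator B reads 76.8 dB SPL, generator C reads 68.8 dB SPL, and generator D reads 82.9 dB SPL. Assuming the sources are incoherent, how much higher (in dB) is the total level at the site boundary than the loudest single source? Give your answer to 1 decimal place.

Incoherent sources sum as intensities:
L_total = 10·log₁₀(10^(75.0/10) + 10^(76.8/10) + 10^(68.8/10) + 10^(82.9/10)) = 84.50 dB SPL.
Excess over the loudest (82.9 dB): 84.50 − 82.9 = 1.6 dB.

1.6 dB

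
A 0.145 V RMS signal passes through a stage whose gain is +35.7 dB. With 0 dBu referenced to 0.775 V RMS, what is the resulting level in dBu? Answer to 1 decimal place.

Input level: 20·log₁₀(0.145/0.775) = -14.56 dBu.
Output: -14.56 + 35.7 = +21.1 dBu.

+21.1 dBu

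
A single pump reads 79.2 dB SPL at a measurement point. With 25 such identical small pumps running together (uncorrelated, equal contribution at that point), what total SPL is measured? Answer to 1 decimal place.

93.2 dB SPL

25 equal incoherent sources raise the level by 10·log₁₀(25) = 13.98 dB.
L_total = 79.2 + 13.98 = 93.2 dB SPL.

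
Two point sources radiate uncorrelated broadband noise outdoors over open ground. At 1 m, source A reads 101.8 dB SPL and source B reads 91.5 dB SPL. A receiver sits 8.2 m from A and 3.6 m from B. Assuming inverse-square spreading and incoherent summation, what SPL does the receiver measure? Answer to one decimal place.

85.2 dB SPL

At the listener: L_A = 101.8 − 20·log₁₀(8.2) = 83.52 dB; L_B = 91.5 − 20·log₁₀(3.6) = 80.37 dB.
Combined: 10·log₁₀(10^(83.52/10)+10^(80.37/10)) = 85.2 dB SPL.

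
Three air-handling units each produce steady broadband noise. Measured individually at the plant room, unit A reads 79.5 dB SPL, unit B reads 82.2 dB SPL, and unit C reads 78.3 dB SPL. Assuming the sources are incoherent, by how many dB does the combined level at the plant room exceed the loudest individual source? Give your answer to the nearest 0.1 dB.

Uncorrelated sources add in intensity (power), not in dB.
L_total = 10·log₁₀(10^(79.5/10) + 10^(82.2/10) + 10^(78.3/10)) = 85.09 dB SPL.
Excess over the loudest (82.2 dB): 85.09 − 82.2 = 2.9 dB.

2.9 dB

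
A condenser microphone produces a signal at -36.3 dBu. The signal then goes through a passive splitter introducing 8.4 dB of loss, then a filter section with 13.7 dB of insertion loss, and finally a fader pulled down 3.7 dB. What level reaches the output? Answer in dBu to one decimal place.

Cascaded gains and losses add directly in dB.
-36.3 − 8.4 − 13.7 − 3.7 = -62.1 dBu.

-62.1 dBu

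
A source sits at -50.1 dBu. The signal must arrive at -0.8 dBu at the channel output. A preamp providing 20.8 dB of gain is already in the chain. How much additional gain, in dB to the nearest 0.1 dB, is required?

28.5 dB

The required make-up gain is the shortfall in the dB sum.
G = -0.8 − (-50.1) − 20.8 = 28.5 dB.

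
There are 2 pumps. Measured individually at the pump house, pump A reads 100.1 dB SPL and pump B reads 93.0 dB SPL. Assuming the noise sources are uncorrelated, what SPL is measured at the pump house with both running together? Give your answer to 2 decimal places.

Add the sources as powers (linear), then convert back to dB:
L_total = 10·log₁₀(10^(100.1/10) + 10^(93.0/10)) = 10·log₁₀(12228000000) = 100.87 dB SPL.

100.87 dB SPL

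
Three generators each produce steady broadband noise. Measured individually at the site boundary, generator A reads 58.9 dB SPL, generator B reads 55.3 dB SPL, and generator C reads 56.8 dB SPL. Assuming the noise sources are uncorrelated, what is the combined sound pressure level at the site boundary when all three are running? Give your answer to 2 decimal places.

Add the sources as powers (linear), then convert back to dB:
L_total = 10·log₁₀(10^(58.9/10) + 10^(55.3/10) + 10^(56.8/10)) = 10·log₁₀(1594000) = 62.02 dB SPL.

62.02 dB SPL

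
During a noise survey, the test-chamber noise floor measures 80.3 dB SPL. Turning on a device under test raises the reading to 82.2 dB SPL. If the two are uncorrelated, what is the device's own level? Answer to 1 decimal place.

77.7 dB SPL

Background correction is a power subtraction:
L_src = 10·log₁₀(10^(82.2/10) − 10^(80.3/10)) = 10·log₁₀(58810000) = 77.7 dB SPL.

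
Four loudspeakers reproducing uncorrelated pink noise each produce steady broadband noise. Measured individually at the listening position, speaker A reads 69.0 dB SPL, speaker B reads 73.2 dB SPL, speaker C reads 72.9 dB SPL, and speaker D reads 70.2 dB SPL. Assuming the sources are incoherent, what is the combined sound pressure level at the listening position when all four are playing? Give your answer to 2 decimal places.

Uncorrelated sources add in intensity (power), not in dB.
L_total = 10·log₁₀(10^(69.0/10) + 10^(73.2/10) + 10^(72.9/10) + 10^(70.2/10)) = 10·log₁₀(58810000) = 77.69 dB SPL.

77.69 dB SPL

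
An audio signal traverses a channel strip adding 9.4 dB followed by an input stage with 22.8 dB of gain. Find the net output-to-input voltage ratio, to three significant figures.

40.7

Net gain = 9.4 + 22.8 = 32.2 dB.
Voltage ratio = 10^(32.2/20) = 40.7.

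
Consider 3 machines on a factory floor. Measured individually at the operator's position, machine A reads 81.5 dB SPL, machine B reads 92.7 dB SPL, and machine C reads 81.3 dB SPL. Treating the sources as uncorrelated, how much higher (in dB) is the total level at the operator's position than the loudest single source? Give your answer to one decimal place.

Add the sources as powers (linear), then convert back to dB:
L_total = 10·log₁₀(10^(81.5/10) + 10^(92.7/10) + 10^(81.3/10)) = 93.30 dB SPL.
Excess over the loudest (92.7 dB): 93.30 − 92.7 = 0.6 dB.

0.6 dB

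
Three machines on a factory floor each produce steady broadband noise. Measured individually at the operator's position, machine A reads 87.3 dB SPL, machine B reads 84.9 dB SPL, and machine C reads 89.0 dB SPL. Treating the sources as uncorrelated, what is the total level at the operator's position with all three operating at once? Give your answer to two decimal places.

Add the sources as powers (linear), then convert back to dB:
L_total = 10·log₁₀(10^(87.3/10) + 10^(84.9/10) + 10^(89.0/10)) = 10·log₁₀(1640000000) = 92.15 dB SPL.

92.15 dB SPL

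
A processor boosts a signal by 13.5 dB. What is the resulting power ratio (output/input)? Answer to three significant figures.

Power ratio = 10^(dB/10).
10^(13.5/10) = 10^(1.350) = 22.4.

22.4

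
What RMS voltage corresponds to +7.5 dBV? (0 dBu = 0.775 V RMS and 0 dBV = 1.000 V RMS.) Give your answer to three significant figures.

V = 1.000 V × 10^(+7.5/20).
= 1.000 × 2.371 = 2.37 V.

2.37 V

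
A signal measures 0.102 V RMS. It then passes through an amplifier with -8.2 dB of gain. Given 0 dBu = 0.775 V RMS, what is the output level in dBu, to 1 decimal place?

-25.8 dBu

Input level: 20·log₁₀(0.102/0.775) = -17.61 dBu.
Output: -17.61 − 8.2 = -25.8 dBu.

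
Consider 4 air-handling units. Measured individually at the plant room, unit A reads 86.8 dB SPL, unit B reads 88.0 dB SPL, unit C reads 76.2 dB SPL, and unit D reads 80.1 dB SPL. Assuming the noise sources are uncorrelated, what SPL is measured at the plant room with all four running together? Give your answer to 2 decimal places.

Add the sources as powers (linear), then convert back to dB:
L_total = 10·log₁₀(10^(86.8/10) + 10^(88.0/10) + 10^(76.2/10) + 10^(80.1/10)) = 10·log₁₀(1254000000) = 90.98 dB SPL.

90.98 dB SPL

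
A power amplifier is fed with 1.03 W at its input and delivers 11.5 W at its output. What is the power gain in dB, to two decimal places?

Power is a power quantity, so gain = 10·log₁₀(P_out/P_in).
10·log₁₀(11.5/1.03) = 10·log₁₀(11.17) = 10.48 dB.

10.48 dB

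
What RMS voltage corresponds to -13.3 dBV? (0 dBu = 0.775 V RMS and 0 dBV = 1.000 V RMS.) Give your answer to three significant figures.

0.216 V

V = 1.000 V × 10^(-13.3/20).
= 1.000 × 0.2163 = 0.216 V.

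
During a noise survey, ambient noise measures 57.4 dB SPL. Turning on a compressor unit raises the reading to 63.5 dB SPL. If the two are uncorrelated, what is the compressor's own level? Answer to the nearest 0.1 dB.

Remove the background by subtracting linear intensities:
L_src = 10·log₁₀(10^(63.5/10) − 10^(57.4/10)) = 10·log₁₀(1689000) = 62.3 dB SPL.

62.3 dB SPL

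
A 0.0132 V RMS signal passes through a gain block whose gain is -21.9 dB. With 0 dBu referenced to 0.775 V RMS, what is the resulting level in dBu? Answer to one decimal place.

-57.3 dBu

Input level: 20·log₁₀(0.0132/0.775) = -35.37 dBu.
Output: -35.37 − 21.9 = -57.3 dBu.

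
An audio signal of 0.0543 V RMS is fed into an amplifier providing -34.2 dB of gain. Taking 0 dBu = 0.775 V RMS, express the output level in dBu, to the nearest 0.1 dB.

Input level: 20·log₁₀(0.0543/0.775) = -23.09 dBu.
Output: -23.09 − 34.2 = -57.3 dBu.

-57.3 dBu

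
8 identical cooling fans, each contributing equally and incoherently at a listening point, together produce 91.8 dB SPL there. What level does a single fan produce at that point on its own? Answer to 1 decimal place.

82.8 dB SPL

8 equal incoherent sources add 10·log₁₀(8) = 9.03 dB over one source.
L_one = 91.8 − 9.03 = 82.8 dB SPL.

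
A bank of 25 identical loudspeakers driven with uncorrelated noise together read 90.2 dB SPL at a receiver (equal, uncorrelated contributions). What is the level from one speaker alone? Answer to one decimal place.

25 equal incoherent sources add 10·log₁₀(25) = 13.98 dB over one source.
L_one = 90.2 − 13.98 = 76.2 dB SPL.

76.2 dB SPL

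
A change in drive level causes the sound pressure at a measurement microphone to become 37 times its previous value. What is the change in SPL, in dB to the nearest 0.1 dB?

Sound pressure is an amplitude quantity: ΔL = 20·log₁₀(p₂/p₁).
20·log₁₀(37) = 31.4 dB.

31.4 dB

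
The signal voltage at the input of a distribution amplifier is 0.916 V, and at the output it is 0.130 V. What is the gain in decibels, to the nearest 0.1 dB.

-17.0 dB

Voltage ratio → dB uses the 20·log₁₀ form:
20·log₁₀(0.130/0.916) = 20·log₁₀(0.1419) = -17.0 dB.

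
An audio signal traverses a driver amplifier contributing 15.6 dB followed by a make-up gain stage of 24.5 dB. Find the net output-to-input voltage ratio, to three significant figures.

101

Net gain = 15.6 + 24.5 = 40.1 dB.
Voltage ratio = 10^(40.1/20) = 101.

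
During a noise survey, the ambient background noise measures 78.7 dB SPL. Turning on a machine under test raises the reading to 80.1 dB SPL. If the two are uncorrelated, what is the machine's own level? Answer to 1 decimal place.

74.5 dB SPL

Remove the background by subtracting linear intensities:
L_src = 10·log₁₀(10^(80.1/10) − 10^(78.7/10)) = 10·log₁₀(28200000) = 74.5 dB SPL.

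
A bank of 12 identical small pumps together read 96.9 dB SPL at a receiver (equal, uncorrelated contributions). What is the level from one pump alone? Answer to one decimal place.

12 equal incoherent sources add 10·log₁₀(12) = 10.79 dB over one source.
L_one = 96.9 − 10.79 = 86.1 dB SPL.

86.1 dB SPL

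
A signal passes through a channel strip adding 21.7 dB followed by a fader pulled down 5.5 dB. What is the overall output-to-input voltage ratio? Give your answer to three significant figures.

Net gain = 21.7 + (−5.5) = 16.2 dB.
Voltage ratio = 10^(16.2/20) = 6.46.

6.46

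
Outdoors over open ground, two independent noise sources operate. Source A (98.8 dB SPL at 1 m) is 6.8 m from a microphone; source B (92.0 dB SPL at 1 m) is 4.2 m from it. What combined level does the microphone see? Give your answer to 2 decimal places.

At the listener: L_A = 98.8 − 20·log₁₀(6.8) = 82.150 dB; L_B = 92.0 − 20·log₁₀(4.2) = 79.535 dB.
Combined: 10·log₁₀(10^(82.150/10)+10^(79.535/10)) = 84.05 dB SPL.

84.05 dB SPL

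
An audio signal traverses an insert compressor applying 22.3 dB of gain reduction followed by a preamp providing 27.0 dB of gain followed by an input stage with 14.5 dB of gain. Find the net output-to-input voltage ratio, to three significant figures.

9.12

Net gain = (−22.3) + 27.0 + 14.5 = 19.2 dB.
Voltage ratio = 10^(19.2/20) = 9.12.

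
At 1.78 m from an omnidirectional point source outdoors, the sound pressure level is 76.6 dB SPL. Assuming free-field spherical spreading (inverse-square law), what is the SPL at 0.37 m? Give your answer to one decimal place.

90.2 dB SPL

Free-field point source: level drops by 20·log₁₀ of the distance ratio.
ΔL = −20·log₁₀(0.37/1.78) = 13.64 dB, so L₂ = 76.6 + (13.64) = 90.2 dB SPL.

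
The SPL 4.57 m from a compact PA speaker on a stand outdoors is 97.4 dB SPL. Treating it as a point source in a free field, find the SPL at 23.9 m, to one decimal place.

83.0 dB SPL

For a point source in a free field, ΔL = −20·log₁₀(d₂/d₁).
ΔL = −20·log₁₀(23.9/4.57) = -14.37 dB, so L₂ = 97.4 + (-14.37) = 83.0 dB SPL.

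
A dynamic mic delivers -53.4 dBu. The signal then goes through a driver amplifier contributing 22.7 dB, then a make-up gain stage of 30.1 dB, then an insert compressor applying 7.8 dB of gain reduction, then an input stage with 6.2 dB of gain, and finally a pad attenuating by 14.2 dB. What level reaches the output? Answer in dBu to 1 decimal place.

Cascaded gains and losses add directly in dB.
-53.4 + 22.7 + 30.1 − 7.8 + 6.2 − 14.2 = -16.4 dBu.

-16.4 dBu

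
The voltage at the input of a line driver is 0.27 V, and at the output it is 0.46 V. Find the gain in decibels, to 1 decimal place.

4.6 dB

Voltage ratio → dB uses the 20·log₁₀ form:
20·log₁₀(0.46/0.27) = 20·log₁₀(1.704) = 4.6 dB.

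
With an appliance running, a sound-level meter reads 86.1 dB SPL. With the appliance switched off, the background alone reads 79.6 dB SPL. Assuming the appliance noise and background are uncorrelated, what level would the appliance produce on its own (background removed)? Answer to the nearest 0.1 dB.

85.0 dB SPL

Background correction is a power subtraction:
L_src = 10·log₁₀(10^(86.1/10) − 10^(79.6/10)) = 10·log₁₀(316200000) = 85.0 dB SPL.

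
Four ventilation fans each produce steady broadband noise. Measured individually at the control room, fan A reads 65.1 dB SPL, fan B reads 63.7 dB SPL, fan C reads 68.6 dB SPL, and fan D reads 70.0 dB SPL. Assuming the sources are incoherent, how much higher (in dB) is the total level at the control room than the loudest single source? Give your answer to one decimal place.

3.6 dB

Uncorrelated sources add in intensity (power), not in dB.
L_total = 10·log₁₀(10^(65.1/10) + 10^(63.7/10) + 10^(68.6/10) + 10^(70.0/10)) = 73.58 dB SPL.
Excess over the loudest (70.0 dB): 73.58 − 70.0 = 3.6 dB.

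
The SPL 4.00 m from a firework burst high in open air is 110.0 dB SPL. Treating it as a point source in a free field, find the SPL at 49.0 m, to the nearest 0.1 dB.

88.2 dB SPL

For a point source in a free field, ΔL = −20·log₁₀(d₂/d₁).
ΔL = −20·log₁₀(49.0/4.00) = -21.76 dB, so L₂ = 110.0 + (-21.76) = 88.2 dB SPL.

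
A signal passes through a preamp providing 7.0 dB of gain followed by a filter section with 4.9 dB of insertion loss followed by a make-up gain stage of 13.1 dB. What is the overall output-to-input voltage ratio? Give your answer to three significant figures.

5.75

Net gain = 7.0 + (−4.9) + 13.1 = 15.2 dB.
Voltage ratio = 10^(15.2/20) = 5.75.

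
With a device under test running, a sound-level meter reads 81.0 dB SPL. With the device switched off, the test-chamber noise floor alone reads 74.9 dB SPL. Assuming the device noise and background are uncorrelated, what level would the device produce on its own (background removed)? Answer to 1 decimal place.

79.8 dB SPL

Remove the background by subtracting linear intensities:
L_src = 10·log₁₀(10^(81.0/10) − 10^(74.9/10)) = 10·log₁₀(94990000) = 79.8 dB SPL.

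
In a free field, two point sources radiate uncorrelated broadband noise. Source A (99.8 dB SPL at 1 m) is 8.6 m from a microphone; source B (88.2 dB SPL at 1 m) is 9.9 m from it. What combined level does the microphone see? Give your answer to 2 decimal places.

At the listener: L_A = 99.8 − 20·log₁₀(8.6) = 81.110 dB; L_B = 88.2 − 20·log₁₀(9.9) = 68.287 dB.
Combined: 10·log₁₀(10^(81.110/10)+10^(68.287/10)) = 81.33 dB SPL.

81.33 dB SPL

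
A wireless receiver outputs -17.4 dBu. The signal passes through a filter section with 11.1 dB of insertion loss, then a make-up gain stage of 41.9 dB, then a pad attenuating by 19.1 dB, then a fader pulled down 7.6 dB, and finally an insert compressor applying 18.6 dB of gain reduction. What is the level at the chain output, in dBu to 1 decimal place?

Cascaded gains and losses add directly in dB.
-17.4 − 11.1 + 41.9 − 19.1 − 7.6 − 18.6 = -31.9 dBu.

-31.9 dBu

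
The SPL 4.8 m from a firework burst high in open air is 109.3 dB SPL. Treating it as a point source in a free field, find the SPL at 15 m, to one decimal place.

Free-field point source: level drops by 20·log₁₀ of the distance ratio.
ΔL = −20·log₁₀(15/4.8) = -9.90 dB, so L₂ = 109.3 + (-9.90) = 99.4 dB SPL.

99.4 dB SPL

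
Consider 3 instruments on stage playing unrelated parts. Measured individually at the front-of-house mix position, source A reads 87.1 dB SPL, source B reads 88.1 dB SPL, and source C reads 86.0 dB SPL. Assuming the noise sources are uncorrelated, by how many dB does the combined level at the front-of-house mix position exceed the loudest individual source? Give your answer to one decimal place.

Uncorrelated sources add in intensity (power), not in dB.
L_total = 10·log₁₀(10^(87.1/10) + 10^(88.1/10) + 10^(86.0/10)) = 91.92 dB SPL.
Excess over the loudest (88.1 dB): 91.92 − 88.1 = 3.8 dB.

3.8 dB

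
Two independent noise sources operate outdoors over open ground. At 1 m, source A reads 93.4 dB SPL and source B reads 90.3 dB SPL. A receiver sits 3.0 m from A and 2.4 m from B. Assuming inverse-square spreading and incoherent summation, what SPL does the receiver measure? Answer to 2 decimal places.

86.33 dB SPL

At the listener: L_A = 93.4 − 20·log₁₀(3.0) = 83.858 dB; L_B = 90.3 − 20·log₁₀(2.4) = 82.696 dB.
Combined: 10·log₁₀(10^(83.858/10)+10^(82.696/10)) = 86.33 dB SPL.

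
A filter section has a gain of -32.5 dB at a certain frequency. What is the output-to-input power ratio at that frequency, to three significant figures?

0.000562

Power ratio = 10^(dB/10).
10^(-32.5/10) = 10^(-3.250) = 0.000562.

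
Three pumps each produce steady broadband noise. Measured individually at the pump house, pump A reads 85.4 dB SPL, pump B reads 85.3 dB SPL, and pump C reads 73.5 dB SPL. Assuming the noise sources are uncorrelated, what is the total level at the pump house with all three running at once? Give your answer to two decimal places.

88.50 dB SPL

Add the sources as powers (linear), then convert back to dB:
L_total = 10·log₁₀(10^(85.4/10) + 10^(85.3/10) + 10^(73.5/10)) = 10·log₁₀(708000000) = 88.50 dB SPL.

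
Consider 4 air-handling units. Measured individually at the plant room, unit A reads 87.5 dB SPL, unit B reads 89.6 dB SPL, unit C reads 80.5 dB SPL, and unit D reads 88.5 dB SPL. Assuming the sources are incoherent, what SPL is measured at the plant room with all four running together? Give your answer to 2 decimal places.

Add the sources as powers (linear), then convert back to dB:
L_total = 10·log₁₀(10^(87.5/10) + 10^(89.6/10) + 10^(80.5/10) + 10^(88.5/10)) = 10·log₁₀(2294000000) = 93.61 dB SPL.

93.61 dB SPL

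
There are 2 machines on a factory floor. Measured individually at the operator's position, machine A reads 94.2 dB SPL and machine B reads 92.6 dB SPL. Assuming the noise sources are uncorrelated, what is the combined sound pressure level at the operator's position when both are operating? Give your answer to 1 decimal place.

Incoherent sources sum as intensities:
L_total = 10·log₁₀(10^(94.2/10) + 10^(92.6/10)) = 10·log₁₀(4450000000) = 96.5 dB SPL.

96.5 dB SPL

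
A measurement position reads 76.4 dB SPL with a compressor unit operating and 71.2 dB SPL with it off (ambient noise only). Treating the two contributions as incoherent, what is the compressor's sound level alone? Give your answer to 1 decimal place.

Subtract intensities: L_src = 10·log₁₀(10^(L_total/10) − 10^(L_bg/10)).
L_src = 10·log₁₀(10^(76.4/10) − 10^(71.2/10)) = 10·log₁₀(30470000) = 74.8 dB SPL.

74.8 dB SPL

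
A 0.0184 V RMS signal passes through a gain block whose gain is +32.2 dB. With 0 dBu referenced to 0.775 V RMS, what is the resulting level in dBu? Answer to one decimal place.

-0.3 dBu

Input level: 20·log₁₀(0.0184/0.775) = -32.49 dBu.
Output: -32.49 + 32.2 = -0.3 dBu.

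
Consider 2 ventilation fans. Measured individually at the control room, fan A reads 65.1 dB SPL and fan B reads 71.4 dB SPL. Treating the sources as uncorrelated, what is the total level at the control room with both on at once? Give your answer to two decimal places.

Add the sources as powers (linear), then convert back to dB:
L_total = 10·log₁₀(10^(65.1/10) + 10^(71.4/10)) = 10·log₁₀(17040000) = 72.31 dB SPL.

72.31 dB SPL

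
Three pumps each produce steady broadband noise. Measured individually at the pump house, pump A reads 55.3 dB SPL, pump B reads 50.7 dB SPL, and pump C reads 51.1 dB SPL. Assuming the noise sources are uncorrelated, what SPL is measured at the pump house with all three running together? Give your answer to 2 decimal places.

Add the sources as powers (linear), then convert back to dB:
L_total = 10·log₁₀(10^(55.3/10) + 10^(50.7/10) + 10^(51.1/10)) = 10·log₁₀(585200) = 57.67 dB SPL.

57.67 dB SPL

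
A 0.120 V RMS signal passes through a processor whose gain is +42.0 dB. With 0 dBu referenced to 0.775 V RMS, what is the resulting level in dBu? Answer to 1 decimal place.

Input level: 20·log₁₀(0.120/0.775) = -16.20 dBu.
Output: -16.20 + 42.0 = +25.8 dBu.

+25.8 dBu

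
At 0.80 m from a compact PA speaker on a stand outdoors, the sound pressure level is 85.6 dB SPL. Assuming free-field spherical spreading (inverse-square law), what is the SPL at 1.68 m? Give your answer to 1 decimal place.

Inverse-square spreading gives ΔL = −20·log₁₀(d₂/d₁).
ΔL = −20·log₁₀(1.68/0.80) = -6.44 dB, so L₂ = 85.6 + (-6.44) = 79.2 dB SPL.

79.2 dB SPL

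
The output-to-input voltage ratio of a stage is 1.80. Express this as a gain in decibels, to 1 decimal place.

5.1 dB

Voltage is an amplitude quantity, so gain = 20·log₁₀(V_out/V_in).
20·log₁₀(1.80) = 5.1 dB.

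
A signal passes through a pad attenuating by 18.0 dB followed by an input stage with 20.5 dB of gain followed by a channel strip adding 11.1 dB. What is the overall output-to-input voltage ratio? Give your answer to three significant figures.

Net gain = (−18.0) + 20.5 + 11.1 = 13.6 dB.
Voltage ratio = 10^(13.6/20) = 4.79.

4.79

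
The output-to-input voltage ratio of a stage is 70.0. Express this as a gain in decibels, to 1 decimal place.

36.9 dB

Voltage ratio → dB uses the 20·log₁₀ form:
20·log₁₀(70.0) = 36.9 dB.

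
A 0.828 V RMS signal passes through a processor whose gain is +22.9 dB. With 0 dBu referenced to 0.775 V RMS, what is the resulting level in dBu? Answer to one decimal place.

+23.5 dBu

Input level: 20·log₁₀(0.828/0.775) = 0.57 dBu.
Output: 0.57 + 22.9 = +23.5 dBu.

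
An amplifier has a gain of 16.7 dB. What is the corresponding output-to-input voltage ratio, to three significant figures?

Voltage ratio = 10^(dB/20).
10^(16.7/20) = 10^(0.8350) = 6.84.

6.84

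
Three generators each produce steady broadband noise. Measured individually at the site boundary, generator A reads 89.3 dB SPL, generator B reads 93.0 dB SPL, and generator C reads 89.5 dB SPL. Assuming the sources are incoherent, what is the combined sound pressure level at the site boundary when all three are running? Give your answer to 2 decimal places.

Incoherent sources sum as intensities:
L_total = 10·log₁₀(10^(89.3/10) + 10^(93.0/10) + 10^(89.5/10)) = 10·log₁₀(3738000000) = 95.73 dB SPL.

95.73 dB SPL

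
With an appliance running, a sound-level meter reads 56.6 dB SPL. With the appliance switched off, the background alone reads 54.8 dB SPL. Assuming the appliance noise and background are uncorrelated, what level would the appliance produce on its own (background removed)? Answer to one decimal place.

Subtract intensities: L_src = 10·log₁₀(10^(L_total/10) − 10^(L_bg/10)).
L_src = 10·log₁₀(10^(56.6/10) − 10^(54.8/10)) = 10·log₁₀(155100) = 51.9 dB SPL.

51.9 dB SPL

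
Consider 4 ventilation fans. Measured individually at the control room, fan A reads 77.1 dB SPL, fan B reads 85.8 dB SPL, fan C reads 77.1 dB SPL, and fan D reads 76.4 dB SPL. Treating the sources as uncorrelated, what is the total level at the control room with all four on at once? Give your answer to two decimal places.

87.21 dB SPL

Add the sources as powers (linear), then convert back to dB:
L_total = 10·log₁₀(10^(77.1/10) + 10^(85.8/10) + 10^(77.1/10) + 10^(76.4/10)) = 10·log₁₀(526400000) = 87.21 dB SPL.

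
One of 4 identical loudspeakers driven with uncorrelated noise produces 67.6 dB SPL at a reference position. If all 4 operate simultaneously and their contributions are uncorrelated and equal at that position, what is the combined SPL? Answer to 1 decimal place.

73.6 dB SPL

4 equal incoherent sources raise the level by 10·log₁₀(4) = 6.02 dB.
L_total = 67.6 + 6.02 = 73.6 dB SPL.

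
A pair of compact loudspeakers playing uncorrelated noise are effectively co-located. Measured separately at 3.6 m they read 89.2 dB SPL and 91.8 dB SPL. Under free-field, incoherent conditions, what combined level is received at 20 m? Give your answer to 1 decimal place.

Combined at 3.6 m: 10·log₁₀(10^(89.2/10)+10^(91.8/10)) = 93.70 dB SPL.
Then apply −20·log₁₀(20/3.6) = -14.89 dB → 78.8 dB SPL.

78.8 dB SPL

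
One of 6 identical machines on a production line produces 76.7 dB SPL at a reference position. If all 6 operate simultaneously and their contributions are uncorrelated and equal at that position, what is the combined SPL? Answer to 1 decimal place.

6 equal incoherent sources raise the level by 10·log₁₀(6) = 7.78 dB.
L_total = 76.7 + 7.78 = 84.5 dB SPL.

84.5 dB SPL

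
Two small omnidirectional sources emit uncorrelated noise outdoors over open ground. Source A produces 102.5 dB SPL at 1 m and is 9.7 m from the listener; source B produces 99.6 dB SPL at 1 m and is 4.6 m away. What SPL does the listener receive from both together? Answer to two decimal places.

At the listener: L_A = 102.5 − 20·log₁₀(9.7) = 82.765 dB; L_B = 99.6 − 20·log₁₀(4.6) = 86.345 dB.
Combined: 10·log₁₀(10^(82.765/10)+10^(86.345/10)) = 87.92 dB SPL.

87.92 dB SPL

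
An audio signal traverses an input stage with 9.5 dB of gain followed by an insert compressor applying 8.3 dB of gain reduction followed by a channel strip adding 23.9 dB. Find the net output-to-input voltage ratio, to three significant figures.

18.0

Net gain = 9.5 + (−8.3) + 23.9 = 25.1 dB.
Voltage ratio = 10^(25.1/20) = 18.0.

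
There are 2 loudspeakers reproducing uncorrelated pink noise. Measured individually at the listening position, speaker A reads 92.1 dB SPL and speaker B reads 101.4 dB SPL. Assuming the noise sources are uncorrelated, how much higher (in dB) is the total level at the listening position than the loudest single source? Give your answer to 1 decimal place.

Add the sources as powers (linear), then convert back to dB:
L_total = 10·log₁₀(10^(92.1/10) + 10^(101.4/10)) = 101.88 dB SPL.
Excess over the loudest (101.4 dB): 101.88 − 101.4 = 0.5 dB.

0.5 dB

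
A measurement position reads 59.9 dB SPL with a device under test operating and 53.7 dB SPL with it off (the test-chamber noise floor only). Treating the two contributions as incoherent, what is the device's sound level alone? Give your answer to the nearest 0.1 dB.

Background correction is a power subtraction:
L_src = 10·log₁₀(10^(59.9/10) − 10^(53.7/10)) = 10·log₁₀(742800) = 58.7 dB SPL.

58.7 dB SPL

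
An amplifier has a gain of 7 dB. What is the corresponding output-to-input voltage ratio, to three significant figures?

Voltage ratio = 10^(dB/20).
10^(7/20) = 10^(0.3500) = 2.24.

2.24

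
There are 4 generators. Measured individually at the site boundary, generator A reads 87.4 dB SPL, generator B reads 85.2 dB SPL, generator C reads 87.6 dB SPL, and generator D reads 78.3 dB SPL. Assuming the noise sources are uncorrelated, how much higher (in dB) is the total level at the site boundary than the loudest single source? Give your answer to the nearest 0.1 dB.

4.2 dB

Incoherent sources sum as intensities:
L_total = 10·log₁₀(10^(87.4/10) + 10^(85.2/10) + 10^(87.6/10) + 10^(78.3/10)) = 91.83 dB SPL.
Excess over the loudest (87.6 dB): 91.83 − 87.6 = 4.2 dB.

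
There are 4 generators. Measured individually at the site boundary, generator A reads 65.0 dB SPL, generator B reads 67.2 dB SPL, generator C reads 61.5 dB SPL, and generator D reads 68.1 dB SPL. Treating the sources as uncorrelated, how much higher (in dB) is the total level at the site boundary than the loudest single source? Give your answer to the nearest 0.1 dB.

Uncorrelated sources add in intensity (power), not in dB.
L_total = 10·log₁₀(10^(65.0/10) + 10^(67.2/10) + 10^(61.5/10) + 10^(68.1/10)) = 72.12 dB SPL.
Excess over the loudest (68.1 dB): 72.12 − 68.1 = 4.0 dB.

4.0 dB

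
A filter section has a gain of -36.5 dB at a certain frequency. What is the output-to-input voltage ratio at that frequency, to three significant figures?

Voltage ratio = 10^(dB/20).
10^(-36.5/20) = 10^(-1.825) = 0.0150.

0.0150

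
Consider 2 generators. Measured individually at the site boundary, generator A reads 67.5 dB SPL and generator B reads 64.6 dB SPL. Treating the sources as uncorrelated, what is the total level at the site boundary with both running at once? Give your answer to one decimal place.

Uncorrelated sources add in intensity (power), not in dB.
L_total = 10·log₁₀(10^(67.5/10) + 10^(64.6/10)) = 10·log₁₀(8507000) = 69.3 dB SPL.

69.3 dB SPL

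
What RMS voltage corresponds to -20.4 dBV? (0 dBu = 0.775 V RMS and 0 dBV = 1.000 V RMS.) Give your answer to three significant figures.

V = 1.000 V × 10^(-20.4/20).
= 1.000 × 0.09550 = 0.0955 V.

0.0955 V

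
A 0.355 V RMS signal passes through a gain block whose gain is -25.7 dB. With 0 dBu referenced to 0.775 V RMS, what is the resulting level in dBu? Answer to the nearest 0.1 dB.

Input level: 20·log₁₀(0.355/0.775) = -6.78 dBu.
Output: -6.78 − 25.7 = -32.5 dBu.

-32.5 dBu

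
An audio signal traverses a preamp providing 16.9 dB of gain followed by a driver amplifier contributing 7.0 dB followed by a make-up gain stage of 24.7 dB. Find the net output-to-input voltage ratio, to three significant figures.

Net gain = 16.9 + 7.0 + 24.7 = 48.6 dB.
Voltage ratio = 10^(48.6/20) = 269.

269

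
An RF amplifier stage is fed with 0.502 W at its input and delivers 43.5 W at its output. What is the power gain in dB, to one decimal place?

For a power ratio, dB = 10·log₁₀(P₂/P₁).
10·log₁₀(43.5/0.502) = 10·log₁₀(86.65) = 19.4 dB.

19.4 dB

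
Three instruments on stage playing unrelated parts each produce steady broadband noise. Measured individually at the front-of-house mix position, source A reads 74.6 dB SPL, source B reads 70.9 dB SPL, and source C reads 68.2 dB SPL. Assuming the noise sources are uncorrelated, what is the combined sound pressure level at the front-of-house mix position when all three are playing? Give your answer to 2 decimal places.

76.79 dB SPL

Uncorrelated sources add in intensity (power), not in dB.
L_total = 10·log₁₀(10^(74.6/10) + 10^(70.9/10) + 10^(68.2/10)) = 10·log₁₀(47750000) = 76.79 dB SPL.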